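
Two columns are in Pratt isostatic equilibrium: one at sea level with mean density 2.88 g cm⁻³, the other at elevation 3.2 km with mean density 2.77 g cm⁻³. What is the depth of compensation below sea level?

80.6 km

ρ_ref D = ρ (D + h) → D (ρ_ref − ρ) = ρ h.
D = ρ h/(ρ_ref − ρ) = 2.77 × 3.2 km/(2.88 − 2.77) = 80.6 km.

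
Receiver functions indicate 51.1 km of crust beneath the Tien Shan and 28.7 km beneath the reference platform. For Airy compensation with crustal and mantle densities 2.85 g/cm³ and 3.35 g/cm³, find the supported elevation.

3.34 km

Excess crust Δ = 51.1 km − 28.7 km = 22.4 km, split between elevation h and root r with h + r = Δ.
Airy balance ρ_c h = (ρ_m − ρ_c) r gives r = h ρ_c/(ρ_m − ρ_c), so h (1 + ρ_c/(ρ_m − ρ_c)) = Δ, i.e. h = Δ (ρ_m − ρ_c)/ρ_m.
h = 22.4 km × 0.5/3.35 = 3.34 km.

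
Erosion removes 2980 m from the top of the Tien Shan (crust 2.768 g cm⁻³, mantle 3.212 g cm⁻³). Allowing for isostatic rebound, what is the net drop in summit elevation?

412 m

Rebound u = e ρ_c/ρ_m = 2980 m × 2.768/3.212 = 2568 m.
Net surface drop = e − u = 2980 m − 2568 m = e (ρ_m − ρ_c)/ρ_m = 412 m.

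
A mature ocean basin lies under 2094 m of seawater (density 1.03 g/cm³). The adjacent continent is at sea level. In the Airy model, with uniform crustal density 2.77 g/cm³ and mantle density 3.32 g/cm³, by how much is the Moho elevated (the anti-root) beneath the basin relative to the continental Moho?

By Archimedes' principle applied to the lithosphere: replacing crust with seawater at the top is compensated by replacing crust with mantle at the base: d (ρ_c − ρ_w) = a (ρ_m − ρ_c).
a = d (ρ_c − ρ_w)/(ρ_m − ρ_c) = 2094 m × 1.74/0.55 = 6620 m.

6620 m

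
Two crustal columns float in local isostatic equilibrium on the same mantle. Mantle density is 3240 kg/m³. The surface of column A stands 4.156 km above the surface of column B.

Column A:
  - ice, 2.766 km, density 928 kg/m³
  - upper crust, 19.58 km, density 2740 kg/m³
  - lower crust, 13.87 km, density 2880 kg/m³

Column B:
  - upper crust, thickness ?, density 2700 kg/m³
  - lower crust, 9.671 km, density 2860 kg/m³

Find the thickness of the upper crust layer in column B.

Take the compensation level at the base of the deeper column (depth z_c below the surface of column A) and equate Σ ρ_i t_i down to z_c; mantle fills any gap and the z_c terms cancel.
Column A: 2.766×928 + 19.58×2740 + 13.87×2880 + (z_c − 36.216)×3240
Column B: 4.156×0 + x×2700 + 9.671×2860 + (z_c − 4.156 − 9.671 − x)×3240
The z_c×3240 term appears on both sides and cancels. Collect the known terms of each column as K = Σ(ρt)_known − 3240 × (depth of known layers): K_A = 96161.648 − 3240×36.216 = −21178.192; K_B = 27659.06 − 3240×(4.156 + 9.671) = −17140.42.
Balance: K_A = K_B − x×(3240 − 2700), so x = (K_B − K_A)/(3240 − 2700) = 4037.77/540 = 7.48 km.

7.48 km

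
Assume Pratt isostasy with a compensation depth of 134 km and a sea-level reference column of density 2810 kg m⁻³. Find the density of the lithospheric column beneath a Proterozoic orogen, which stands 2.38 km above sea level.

Pratt balance: ρ_ref D = ρ (D + h).
ρ = ρ_ref D/(D + h) = 2810 × 134 km/(134 km + 2.38 km) = 2760 kg m⁻³.

2760 kg m⁻³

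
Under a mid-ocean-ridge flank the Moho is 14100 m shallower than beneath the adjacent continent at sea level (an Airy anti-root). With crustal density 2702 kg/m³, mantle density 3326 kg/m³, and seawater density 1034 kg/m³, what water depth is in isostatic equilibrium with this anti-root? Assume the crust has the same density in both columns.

Replacing a thickness d of crust by seawater at the top must be balanced by replacing crust with mantle at the base: d (ρ_c − ρ_w) = a (ρ_m − ρ_c).
d = a (ρ_m − ρ_c)/(ρ_c − ρ_w) = 14100 m × 624/1668 = 5270 m.

5270 m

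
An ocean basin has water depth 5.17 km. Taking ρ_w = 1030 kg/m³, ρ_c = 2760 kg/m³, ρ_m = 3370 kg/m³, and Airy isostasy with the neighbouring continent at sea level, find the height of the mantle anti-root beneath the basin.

Isostatic balance requires: replacing crust with seawater at the top is compensated by replacing crust with mantle at the base: d (ρ_c − ρ_w) = a (ρ_m − ρ_c).
a = d (ρ_c − ρ_w)/(ρ_m − ρ_c) = 5.17 km × 1730/610 = 14.7 km.

14.7 km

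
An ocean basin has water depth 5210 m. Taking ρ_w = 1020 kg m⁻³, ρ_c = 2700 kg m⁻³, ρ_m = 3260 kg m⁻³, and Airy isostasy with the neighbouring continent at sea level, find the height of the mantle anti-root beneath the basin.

15600 m

Balancing pressure at the compensation depth: replacing crust with seawater at the top is compensated by replacing crust with mantle at the base: d (ρ_c − ρ_w) = a (ρ_m − ρ_c).
a = d (ρ_c − ρ_w)/(ρ_m − ρ_c) = 5210 m × 1680/560 = 15600 m.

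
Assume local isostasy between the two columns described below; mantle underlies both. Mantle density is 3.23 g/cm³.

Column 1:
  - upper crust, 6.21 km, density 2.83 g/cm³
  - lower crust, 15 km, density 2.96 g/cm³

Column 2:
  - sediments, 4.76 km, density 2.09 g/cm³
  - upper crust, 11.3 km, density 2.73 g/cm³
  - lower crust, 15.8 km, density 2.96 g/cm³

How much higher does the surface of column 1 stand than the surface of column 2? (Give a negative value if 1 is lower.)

For any compensation level in the mantle, the mantle terms cancel and isostasy reduces to e = (Σt_1 − Σt_2) − (Σ(ρt)_1 − Σ(ρt)_2) / ρ_m.
Σt_1 = 21.21 km; Σt_2 = 31.86 km; Σ(ρt)_1 = 61.9743; Σ(ρt)_2 = 87.5654 (in km·g/cm³).
e = (21.21 − 31.86) − (61.9743 − 87.5654) / 3.23 = −2.73 km.

−2.73 km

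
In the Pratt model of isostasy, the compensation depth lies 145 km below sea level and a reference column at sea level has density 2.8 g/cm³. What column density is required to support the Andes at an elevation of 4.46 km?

Pratt balance: ρ_ref D = ρ (D + h).
ρ = ρ_ref D/(D + h) = 2.8 × 145 km/(145 km + 4.46 km) = 2.72 g/cm³.

2.72 g/cm³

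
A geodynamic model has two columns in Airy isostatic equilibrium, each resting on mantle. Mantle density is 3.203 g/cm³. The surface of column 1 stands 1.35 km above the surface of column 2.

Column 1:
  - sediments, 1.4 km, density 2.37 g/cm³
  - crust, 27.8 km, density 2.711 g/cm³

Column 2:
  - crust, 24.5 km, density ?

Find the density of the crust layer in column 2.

2.77 g/cm³

Take the compensation level at the base of the deeper column (depth z_c below the surface of column 1) and equate Σ ρ_i t_i down to z_c; mantle fills any gap and the z_c terms cancel.
Column 1: 1.4×2.37 + 27.8×2.711 + (z_c − 29.2)×3.203
Column 2: 1.35×0 + 24.5×ρ + (z_c − 1.35 − 24.5)×3.203
The z_c×3.203 term appears on both sides and cancels. Collect the known terms of each column as K = Σ(ρt)_known − 3.203 × (depth of known layers): K_1 = 78.6838 − 3.203×29.2 = −14.8438; K_2 = 0 − 3.203×(1.35 + 24.5) = −82.79755.
Balance: K_1 = K_2 + 24.5×ρ, so ρ = (K_1 − K_2)/24.5 = 67.9537/24.5 = 2.77 g/cm³.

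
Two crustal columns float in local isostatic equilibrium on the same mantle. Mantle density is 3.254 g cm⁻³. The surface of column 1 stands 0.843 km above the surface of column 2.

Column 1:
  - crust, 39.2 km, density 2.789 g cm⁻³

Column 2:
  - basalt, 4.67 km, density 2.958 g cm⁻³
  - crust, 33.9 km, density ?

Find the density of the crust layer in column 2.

Take the compensation level at the base of the deeper column (depth z_c below the surface of column 1) and equate Σ ρ_i t_i down to z_c; mantle fills any gap and the z_c terms cancel.
Column 1: 39.2×2.789 + (z_c − 39.2)×3.254
Column 2: 0.843×0 + 4.67×2.958 + 33.9×ρ + (z_c − 0.843 − 38.57)×3.254
The z_c×3.254 term appears on both sides and cancels. Collect the known terms of each column as K = Σ(ρt)_known − 3.254 × (depth of known layers): K_1 = 109.3288 − 3.254×39.2 = −18.228; K_2 = 13.81386 − 3.254×(0.843 + 38.57) = −114.436042.
Balance: K_1 = K_2 + 33.9×ρ, so ρ = (K_1 − K_2)/33.9 = 96.208/33.9 = 2.84 g cm⁻³.

2.84 g cm⁻³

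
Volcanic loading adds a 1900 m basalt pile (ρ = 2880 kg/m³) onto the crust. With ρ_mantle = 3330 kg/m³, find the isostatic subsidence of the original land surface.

Subaerial loading: s = t ρ_load / ρ_m.
s = 1900 m × 2880/3330 = 1640 m.

1640 m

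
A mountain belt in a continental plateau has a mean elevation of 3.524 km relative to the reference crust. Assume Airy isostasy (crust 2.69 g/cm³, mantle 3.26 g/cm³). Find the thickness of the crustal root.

Equating mass per unit area of the two columns: the weight of the topography is balanced by the buoyancy of the root, ρ_c h = (ρ_m − ρ_c) r.
r = h · ρ_c / (ρ_m − ρ_c) = 3.524 km × 2.69 / (3.26 − 2.69) = 16.6 km.

16.6 km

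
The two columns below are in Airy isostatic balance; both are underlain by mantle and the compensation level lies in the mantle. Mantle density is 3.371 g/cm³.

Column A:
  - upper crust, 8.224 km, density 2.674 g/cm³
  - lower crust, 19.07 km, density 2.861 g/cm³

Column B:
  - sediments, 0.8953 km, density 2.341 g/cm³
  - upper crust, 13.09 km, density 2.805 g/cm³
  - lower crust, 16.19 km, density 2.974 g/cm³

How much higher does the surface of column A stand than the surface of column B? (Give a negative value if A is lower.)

For any compensation level in the mantle, the mantle terms cancel and isostasy reduces to e = (Σt_A − Σt_B) − (Σ(ρt)_A − Σ(ρt)_B) / ρ_m.
Σt_A = 27.294 km; Σt_B = 30.1753 km; Σ(ρt)_A = 76.550246; Σ(ρt)_B = 86.9624073 (in km·g/cm³).
e = (27.294 − 30.1753) − (76.550246 − 86.9624073) / 3.371 = 0.207 km.

0.207 km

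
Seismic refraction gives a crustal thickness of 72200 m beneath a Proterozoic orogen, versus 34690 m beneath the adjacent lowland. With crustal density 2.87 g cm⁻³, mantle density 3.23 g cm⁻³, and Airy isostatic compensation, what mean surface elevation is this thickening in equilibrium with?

4180 m

Excess crust Δ = 72200 m − 34690 m = 37510 m, split between elevation h and root r with h + r = Δ.
Airy balance ρ_c h = (ρ_m − ρ_c) r gives r = h ρ_c/(ρ_m − ρ_c), so h (1 + ρ_c/(ρ_m − ρ_c)) = Δ, i.e. h = Δ (ρ_m − ρ_c)/ρ_m.
h = 37510 m × 0.36/3.23 = 4180 m.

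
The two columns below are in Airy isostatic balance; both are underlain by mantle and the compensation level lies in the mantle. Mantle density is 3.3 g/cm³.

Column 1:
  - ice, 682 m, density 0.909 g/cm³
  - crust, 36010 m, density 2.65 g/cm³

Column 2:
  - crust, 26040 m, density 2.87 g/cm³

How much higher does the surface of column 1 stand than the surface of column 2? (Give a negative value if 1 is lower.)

4190 m

For any compensation level in the mantle, the mantle terms cancel and isostasy reduces to e = (Σt_1 − Σt_2) − (Σ(ρt)_1 − Σ(ρt)_2) / ρ_m.
Σt_1 = 36692 m; Σt_2 = 26040 m; Σ(ρt)_1 = 96046.438; Σ(ρt)_2 = 74734.8 (in m·g/cm³).
e = (36692 − 26040) − (96046.438 − 74734.8) / 3.3 = 4190 m.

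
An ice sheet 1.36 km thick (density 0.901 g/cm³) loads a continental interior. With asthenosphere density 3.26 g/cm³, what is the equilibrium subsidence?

0.376 km

Isostatic balance requires: the ice load ρ_ice t is balanced by mantle displaced below, ρ_m s.
s = t ρ_ice / ρ_m = 1.36 km × 0.901/3.26 = 0.376 km.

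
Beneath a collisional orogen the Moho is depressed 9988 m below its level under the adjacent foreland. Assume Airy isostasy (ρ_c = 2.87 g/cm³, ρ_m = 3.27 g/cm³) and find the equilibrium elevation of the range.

1390 m

In Airy isostatic equilibrium: ρ_c h = (ρ_m − ρ_c) r.
h = r (ρ_m − ρ_c) / ρ_c = 9988 m × (3.27 − 2.87) / 2.87 = 1390 m.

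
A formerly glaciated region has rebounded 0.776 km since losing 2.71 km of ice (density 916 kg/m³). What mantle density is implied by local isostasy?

ρ_m = ρ_ice t / u = 916 × 2.71 km/0.776 km = 3200 kg/m³.

3200 kg/m³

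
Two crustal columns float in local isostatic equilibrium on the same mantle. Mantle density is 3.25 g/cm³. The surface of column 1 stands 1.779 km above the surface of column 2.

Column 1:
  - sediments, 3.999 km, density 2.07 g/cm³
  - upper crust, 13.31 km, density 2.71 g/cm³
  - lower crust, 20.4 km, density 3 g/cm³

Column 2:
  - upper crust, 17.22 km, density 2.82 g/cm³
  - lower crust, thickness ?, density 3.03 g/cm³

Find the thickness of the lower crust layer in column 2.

17.4 km

Take the compensation level at the base of the deeper column (depth z_c below the surface of column 1) and equate Σ ρ_i t_i down to z_c; mantle fills any gap and the z_c terms cancel.
Column 1: 3.999×2.07 + 13.31×2.71 + 20.4×3 + (z_c − 37.709)×3.25
Column 2: 1.779×0 + 17.22×2.82 + x×3.03 + (z_c − 1.779 − 17.22 − x)×3.25
The z_c×3.25 term appears on both sides and cancels. Collect the known terms of each column as K = Σ(ρt)_known − 3.25 × (depth of known layers): K_1 = 105.54803 − 3.25×37.709 = −17.00622; K_2 = 48.5604 − 3.25×(1.779 + 17.22) = −13.18635.
Balance: K_1 = K_2 − x×(3.25 − 3.03), so x = (K_2 − K_1)/(3.25 − 3.03) = 3.81987/0.22 = 17.4 km.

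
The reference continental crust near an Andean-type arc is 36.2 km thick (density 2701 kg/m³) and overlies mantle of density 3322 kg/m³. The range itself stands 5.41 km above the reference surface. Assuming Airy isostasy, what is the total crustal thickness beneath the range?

Root depth r = h ρ_c / (ρ_m − ρ_c) = 5.41 km × 2701 / 621 = 23.53 km.
Total thickness = T + h + r = 36.2 km + 5.41 km + 23.53 km = 65.1 km.

65.1 km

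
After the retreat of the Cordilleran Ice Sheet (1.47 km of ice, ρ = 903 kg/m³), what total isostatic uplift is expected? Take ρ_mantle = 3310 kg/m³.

0.401 km

Removing the load lets mantle flow back in; uplift u satisfies ρ_ice t = ρ_m u.
u = t ρ_ice/ρ_m = 1.47 km × 903/3310 = 0.401 km.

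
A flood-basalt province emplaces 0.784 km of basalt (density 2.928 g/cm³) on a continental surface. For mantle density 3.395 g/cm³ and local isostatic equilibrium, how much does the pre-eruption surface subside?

Subaerial loading: s = t ρ_load / ρ_m.
s = 0.784 km × 2.928/3.395 = 0.676 km.

0.676 km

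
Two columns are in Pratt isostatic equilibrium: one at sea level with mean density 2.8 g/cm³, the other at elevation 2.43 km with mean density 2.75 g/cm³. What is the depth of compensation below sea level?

ρ_ref D = ρ (D + h) → D (ρ_ref − ρ) = ρ h.
D = ρ h/(ρ_ref − ρ) = 2.75 × 2.43 km/(2.8 − 2.75) = 134 km.

134 km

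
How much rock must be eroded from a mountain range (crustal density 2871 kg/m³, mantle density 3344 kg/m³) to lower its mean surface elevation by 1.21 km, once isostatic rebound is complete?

Net drop Δ = e − u = e − e ρ_c/ρ_m = e (ρ_m − ρ_c)/ρ_m.
e = Δ ρ_m/(ρ_m − ρ_c) = 1.21 km × 3344/473 = 8.55 km.

8.55 km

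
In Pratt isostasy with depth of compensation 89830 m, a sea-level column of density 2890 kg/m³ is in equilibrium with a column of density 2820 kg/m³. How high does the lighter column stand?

ρ_ref D = ρ (D + h) → h = D (ρ_ref − ρ)/ρ.
h = 89830 m × (2890 − 2820)/2820 = 2230 m.

2230 m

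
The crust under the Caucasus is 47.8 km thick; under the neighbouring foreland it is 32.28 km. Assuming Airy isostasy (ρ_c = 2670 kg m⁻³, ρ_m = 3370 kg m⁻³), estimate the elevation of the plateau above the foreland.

3.22 km

Excess crust Δ = 47.8 km − 32.28 km = 15.52 km, split between elevation h and root r with h + r = Δ.
Airy balance ρ_c h = (ρ_m − ρ_c) r gives r = h ρ_c/(ρ_m − ρ_c), so h (1 + ρ_c/(ρ_m − ρ_c)) = Δ, i.e. h = Δ (ρ_m − ρ_c)/ρ_m.
h = 15.52 km × 700/3370 = 3.22 km.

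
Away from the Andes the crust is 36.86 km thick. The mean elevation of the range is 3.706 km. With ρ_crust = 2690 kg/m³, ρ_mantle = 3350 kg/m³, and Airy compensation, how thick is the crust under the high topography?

55.7 km

Root depth r = h ρ_c / (ρ_m − ρ_c) = 3.706 km × 2690 / 660 = 15.1 km.
Total thickness = T + h + r = 36.86 km + 3.706 km + 15.1 km = 55.7 km.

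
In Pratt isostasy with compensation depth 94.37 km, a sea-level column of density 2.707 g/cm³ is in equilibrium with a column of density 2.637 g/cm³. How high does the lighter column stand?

2.51 km

ρ_ref D = ρ (D + h) → h = D (ρ_ref − ρ)/ρ.
h = 94.37 km × (2.707 − 2.637)/2.637 = 2.51 km.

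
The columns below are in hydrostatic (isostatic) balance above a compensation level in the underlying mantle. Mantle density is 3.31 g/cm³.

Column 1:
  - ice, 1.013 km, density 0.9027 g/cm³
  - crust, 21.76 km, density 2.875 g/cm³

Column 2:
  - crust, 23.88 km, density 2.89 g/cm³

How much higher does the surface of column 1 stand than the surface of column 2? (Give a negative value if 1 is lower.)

For any compensation level in the mantle, the mantle terms cancel and isostasy reduces to e = (Σt_1 − Σt_2) − (Σ(ρt)_1 − Σ(ρt)_2) / ρ_m.
Σt_1 = 22.773 km; Σt_2 = 23.88 km; Σ(ρt)_1 = 63.4744351; Σ(ρt)_2 = 69.0132 (in km·g/cm³).
e = (22.773 − 23.88) − (63.4744351 − 69.0132) / 3.31 = 0.566 km.

0.566 km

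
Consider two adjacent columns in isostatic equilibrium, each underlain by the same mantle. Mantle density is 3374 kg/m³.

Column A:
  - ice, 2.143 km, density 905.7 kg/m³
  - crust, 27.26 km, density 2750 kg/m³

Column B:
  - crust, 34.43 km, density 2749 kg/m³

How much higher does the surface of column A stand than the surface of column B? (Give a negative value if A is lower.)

0.231 km

For any compensation level in the mantle, the mantle terms cancel and isostasy reduces to e = (Σt_A − Σt_B) − (Σ(ρt)_A − Σ(ρt)_B) / ρ_m.
Σt_A = 29.403 km; Σt_B = 34.43 km; Σ(ρt)_A = 76905.9151; Σ(ρt)_B = 94648.07 (in km·kg/m³).
e = (29.403 − 34.43) − (76905.9151 − 94648.07) / 3374 = 0.231 km.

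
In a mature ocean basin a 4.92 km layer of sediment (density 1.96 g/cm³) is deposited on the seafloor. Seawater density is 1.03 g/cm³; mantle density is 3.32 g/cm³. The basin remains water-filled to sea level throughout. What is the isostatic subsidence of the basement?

2 km

Submarine loading: the sediment displaces seawater, and the subsidence is in turn flooded, so s (ρ_m − ρ_w) = t (ρ_sed − ρ_w).
s = 4.92 km × (1.96 − 1.03) / (3.32 − 1.03) = 2 km.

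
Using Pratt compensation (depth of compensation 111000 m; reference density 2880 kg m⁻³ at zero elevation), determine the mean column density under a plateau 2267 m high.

Pratt balance: ρ_ref D = ρ (D + h).
ρ = ρ_ref D/(D + h) = 2880 × 111000 m/(111000 m + 2267 m) = 2820 kg m⁻³.

2820 kg m⁻³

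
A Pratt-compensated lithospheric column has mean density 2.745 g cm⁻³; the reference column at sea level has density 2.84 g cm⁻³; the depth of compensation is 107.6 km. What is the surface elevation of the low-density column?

3.72 km

ρ_ref D = ρ (D + h) → h = D (ρ_ref − ρ)/ρ.
h = 107.6 km × (2.84 − 2.745)/2.745 = 3.72 km.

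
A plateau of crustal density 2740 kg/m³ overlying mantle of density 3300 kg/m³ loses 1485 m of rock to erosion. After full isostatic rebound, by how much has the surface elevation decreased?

Rebound u = e ρ_c/ρ_m = 1485 m × 2740/3300 = 1233 m.
Net surface drop = e − u = 1485 m − 1233 m = e (ρ_m − ρ_c)/ρ_m = 252 m.

252 m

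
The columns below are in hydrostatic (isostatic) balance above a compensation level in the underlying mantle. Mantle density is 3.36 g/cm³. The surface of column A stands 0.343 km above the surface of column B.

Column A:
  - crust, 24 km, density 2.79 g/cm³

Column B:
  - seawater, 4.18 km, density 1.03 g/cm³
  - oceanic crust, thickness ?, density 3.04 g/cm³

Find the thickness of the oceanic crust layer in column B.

Take the compensation level at the base of the deeper column (depth z_c below the surface of column A) and equate Σ ρ_i t_i down to z_c; mantle fills any gap and the z_c terms cancel.
Column A: 24×2.79 + (z_c − 24)×3.36
Column B: 0.343×0 + 4.18×1.03 + x×3.04 + (z_c − 0.343 − 4.18 − x)×3.36
The z_c×3.36 term appears on both sides and cancels. Collect the known terms of each column as K = Σ(ρt)_known − 3.36 × (depth of known layers): K_A = 66.96 − 3.36×24 = −13.68; K_B = 4.3054 − 3.36×(0.343 + 4.18) = −10.89188.
Balance: K_A = K_B − x×(3.36 − 3.04), so x = (K_B − K_A)/(3.36 − 3.04) = 2.78812/0.32 = 8.71 km.

8.71 km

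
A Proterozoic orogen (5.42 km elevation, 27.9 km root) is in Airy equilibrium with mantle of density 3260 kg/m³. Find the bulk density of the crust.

2730 kg/m³

ρ_c h = (ρ_m − ρ_c) r → ρ_c (h + r) = ρ_m r → ρ_c = ρ_m r / (h + r).
ρ_c = 3260 × 27.9 km / (5.42 km + 27.9 km) = 2730 kg/m³.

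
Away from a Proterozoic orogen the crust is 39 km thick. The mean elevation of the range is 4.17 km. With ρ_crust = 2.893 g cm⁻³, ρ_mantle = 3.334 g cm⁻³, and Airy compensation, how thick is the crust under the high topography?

70.5 km

Root depth r = h ρ_c / (ρ_m − ρ_c) = 4.17 km × 2.893 / 0.441 = 27.36 km.
Total thickness = T + h + r = 39 km + 4.17 km + 27.36 km = 70.5 km.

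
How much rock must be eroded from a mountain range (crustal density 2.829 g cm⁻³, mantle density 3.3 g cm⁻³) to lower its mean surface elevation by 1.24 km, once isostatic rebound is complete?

Net drop Δ = e − u = e − e ρ_c/ρ_m = e (ρ_m − ρ_c)/ρ_m.
e = Δ ρ_m/(ρ_m − ρ_c) = 1.24 km × 3.3/0.471 = 8.69 km.

8.69 km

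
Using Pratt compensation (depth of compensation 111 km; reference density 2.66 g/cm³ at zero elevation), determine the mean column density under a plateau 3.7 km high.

Pratt balance: ρ_ref D = ρ (D + h).
ρ = ρ_ref D/(D + h) = 2.66 × 111 km/(111 km + 3.7 km) = 2.57 g/cm³.

2.57 g/cm³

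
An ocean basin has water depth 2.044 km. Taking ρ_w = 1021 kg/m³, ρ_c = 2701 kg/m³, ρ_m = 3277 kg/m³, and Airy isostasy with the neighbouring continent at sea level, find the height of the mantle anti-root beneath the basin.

For local isostatic compensation: replacing crust with seawater at the top is compensated by replacing crust with mantle at the base: d (ρ_c − ρ_w) = a (ρ_m − ρ_c).
a = d (ρ_c − ρ_w)/(ρ_m − ρ_c) = 2.044 km × 1680/576 = 5.96 km.

5.96 km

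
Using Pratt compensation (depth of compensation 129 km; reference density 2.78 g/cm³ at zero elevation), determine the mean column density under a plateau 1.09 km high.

Pratt balance: ρ_ref D = ρ (D + h).
ρ = ρ_ref D/(D + h) = 2.78 × 129 km/(129 km + 1.09 km) = 2.76 g/cm³.

2.76 g/cm³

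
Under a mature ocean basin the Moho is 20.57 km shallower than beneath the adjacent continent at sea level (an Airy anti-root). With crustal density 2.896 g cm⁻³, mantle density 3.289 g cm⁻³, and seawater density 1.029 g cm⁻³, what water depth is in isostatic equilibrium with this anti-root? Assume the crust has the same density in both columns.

Replacing a thickness d of crust by seawater at the top must be balanced by replacing crust with mantle at the base: d (ρ_c − ρ_w) = a (ρ_m − ρ_c).
d = a (ρ_m − ρ_c)/(ρ_c − ρ_w) = 20.57 km × 0.393/1.867 = 4.33 km.

4.33 km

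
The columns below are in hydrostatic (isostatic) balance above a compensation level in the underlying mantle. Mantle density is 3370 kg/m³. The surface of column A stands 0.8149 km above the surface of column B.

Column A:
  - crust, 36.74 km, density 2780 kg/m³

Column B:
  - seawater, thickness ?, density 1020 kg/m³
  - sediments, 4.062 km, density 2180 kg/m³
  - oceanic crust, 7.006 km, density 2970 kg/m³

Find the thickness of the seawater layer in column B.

4.81 km

Take the compensation level at the base of the deeper column (depth z_c below the surface of column A) and equate Σ ρ_i t_i down to z_c; mantle fills any gap and the z_c terms cancel.
Column A: 36.74×2780 + (z_c − 36.74)×3370
Column B: 0.8149×0 + x×1020 + 4.062×2180 + 7.006×2970 + (z_c − 0.8149 − 11.068 − x)×3370
The z_c×3370 term appears on both sides and cancels. Collect the known terms of each column as K = Σ(ρt)_known − 3370 × (depth of known layers): K_A = 102137.2 − 3370×36.74 = −21676.6; K_B = 29662.98 − 3370×(0.8149 + 11.068) = −10382.393.
Balance: K_A = K_B − x×(3370 − 1020), so x = (K_B − K_A)/(3370 − 1020) = 11294.2/2350 = 4.81 km.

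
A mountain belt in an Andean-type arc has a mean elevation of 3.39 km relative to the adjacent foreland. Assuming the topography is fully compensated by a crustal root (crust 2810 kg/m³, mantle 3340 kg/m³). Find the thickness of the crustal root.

18 km

Balancing pressure at the compensation depth: the weight of the topography is balanced by the buoyancy of the root, ρ_c h = (ρ_m − ρ_c) r.
r = h · ρ_c / (ρ_m − ρ_c) = 3.39 km × 2810 / (3340 − 2810) = 18 km.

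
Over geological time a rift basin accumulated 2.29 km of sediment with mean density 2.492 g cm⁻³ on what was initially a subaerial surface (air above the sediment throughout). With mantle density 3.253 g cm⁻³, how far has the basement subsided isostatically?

Subaerial load: s = t ρ_sed / ρ_m = 2.29 km × 2.492/3.253 = 1.75 km.

1.75 km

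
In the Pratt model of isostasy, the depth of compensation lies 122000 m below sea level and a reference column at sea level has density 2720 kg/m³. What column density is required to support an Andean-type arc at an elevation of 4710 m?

Pratt balance: ρ_ref D = ρ (D + h).
ρ = ρ_ref D/(D + h) = 2720 × 122000 m/(122000 m + 4710 m) = 2620 kg/m³.

2620 kg/m³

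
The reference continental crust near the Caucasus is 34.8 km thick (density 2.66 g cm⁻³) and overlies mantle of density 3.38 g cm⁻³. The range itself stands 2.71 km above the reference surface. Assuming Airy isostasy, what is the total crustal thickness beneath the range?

47.5 km

Root depth r = h ρ_c / (ρ_m − ρ_c) = 2.71 km × 2.66 / 0.72 = 10.01 km.
Total thickness = T + h + r = 34.8 km + 2.71 km + 10.01 km = 47.5 km.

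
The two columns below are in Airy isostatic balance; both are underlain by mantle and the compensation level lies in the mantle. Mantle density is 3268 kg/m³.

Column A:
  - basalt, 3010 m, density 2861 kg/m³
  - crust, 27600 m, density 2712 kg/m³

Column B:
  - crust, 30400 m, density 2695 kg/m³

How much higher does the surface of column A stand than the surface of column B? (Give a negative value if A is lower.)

For any compensation level in the mantle, the mantle terms cancel and isostasy reduces to e = (Σt_A − Σt_B) − (Σ(ρt)_A − Σ(ρt)_B) / ρ_m.
Σt_A = 30610 m; Σt_B = 30400 m; Σ(ρt)_A = 83462810; Σ(ρt)_B = 81928000 (in m·kg/m³).
e = (30610 − 30400) − (83462810 − 81928000) / 3268 = −260 m.

−260 m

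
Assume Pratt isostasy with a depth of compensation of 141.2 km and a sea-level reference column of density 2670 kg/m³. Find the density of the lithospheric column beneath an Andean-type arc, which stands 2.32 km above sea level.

2630 kg/m³

Pratt balance: ρ_ref D = ρ (D + h).
ρ = ρ_ref D/(D + h) = 2670 × 141.2 km/(141.2 km + 2.32 km) = 2630 kg/m³.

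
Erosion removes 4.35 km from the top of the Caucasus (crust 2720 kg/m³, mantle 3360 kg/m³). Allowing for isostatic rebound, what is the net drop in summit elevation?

Rebound u = e ρ_c/ρ_m = 4.35 km × 2720/3360 = 3.521 km.
Net surface drop = e − u = 4.35 km − 3.521 km = e (ρ_m − ρ_c)/ρ_m = 0.829 km.

0.829 km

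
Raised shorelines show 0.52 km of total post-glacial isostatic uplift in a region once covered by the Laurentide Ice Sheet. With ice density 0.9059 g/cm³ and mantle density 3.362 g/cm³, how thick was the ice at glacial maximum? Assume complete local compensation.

u = t ρ_ice/ρ_m → t = u ρ_m/ρ_ice = 0.52 km × 3.362/0.9059 = 1.93 km.

1.93 km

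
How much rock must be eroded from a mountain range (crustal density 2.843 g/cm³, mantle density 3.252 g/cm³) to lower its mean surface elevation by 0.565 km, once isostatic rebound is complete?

4.49 km

Net drop Δ = e − u = e − e ρ_c/ρ_m = e (ρ_m − ρ_c)/ρ_m.
e = Δ ρ_m/(ρ_m − ρ_c) = 0.565 km × 3.252/0.409 = 4.49 km.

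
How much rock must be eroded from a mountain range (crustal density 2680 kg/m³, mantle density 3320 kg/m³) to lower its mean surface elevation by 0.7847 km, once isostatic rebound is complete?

Net drop Δ = e − u = e − e ρ_c/ρ_m = e (ρ_m − ρ_c)/ρ_m.
e = Δ ρ_m/(ρ_m − ρ_c) = 0.7847 km × 3320/640 = 4.07 km.

4.07 km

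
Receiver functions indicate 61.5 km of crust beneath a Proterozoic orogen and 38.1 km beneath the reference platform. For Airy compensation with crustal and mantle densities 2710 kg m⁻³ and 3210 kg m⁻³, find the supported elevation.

3.64 km

Excess crust Δ = 61.5 km − 38.1 km = 23.4 km, split between elevation h and root r with h + r = Δ.
Airy balance ρ_c h = (ρ_m − ρ_c) r gives r = h ρ_c/(ρ_m − ρ_c), so h (1 + ρ_c/(ρ_m − ρ_c)) = Δ, i.e. h = Δ (ρ_m − ρ_c)/ρ_m.
h = 23.4 km × 500/3210 = 3.64 km.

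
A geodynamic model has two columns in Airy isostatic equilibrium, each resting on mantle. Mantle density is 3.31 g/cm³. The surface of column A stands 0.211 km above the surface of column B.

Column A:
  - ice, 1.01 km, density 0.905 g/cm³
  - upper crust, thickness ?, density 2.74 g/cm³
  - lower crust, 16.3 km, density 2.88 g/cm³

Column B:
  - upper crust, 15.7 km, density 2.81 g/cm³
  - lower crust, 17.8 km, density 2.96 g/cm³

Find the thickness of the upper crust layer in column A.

9.37 km

Take the compensation level at the base of the deeper column (depth z_c below the surface of column A) and equate Σ ρ_i t_i down to z_c; mantle fills any gap and the z_c terms cancel.
Column A: 1.01×0.905 + x×2.74 + 16.3×2.88 + (z_c − 17.31 − x)×3.31
Column B: 0.211×0 + 15.7×2.81 + 17.8×2.96 + (z_c − 0.211 − 33.5)×3.31
The z_c×3.31 term appears on both sides and cancels. Collect the known terms of each column as K = Σ(ρt)_known − 3.31 × (depth of known layers): K_A = 47.85805 − 3.31×17.31 = −9.43805; K_B = 96.805 − 3.31×(0.211 + 33.5) = −14.77841.
Balance: K_A − x×(3.31 − 2.74) = K_B, so x = (K_A − K_B)/(3.31 − 2.74) = 5.34036/0.57 = 9.37 km.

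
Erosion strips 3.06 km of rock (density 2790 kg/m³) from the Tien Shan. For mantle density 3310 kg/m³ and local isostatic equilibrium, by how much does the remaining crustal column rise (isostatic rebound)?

2.58 km

Unloading: uplift u = e ρ_c/ρ_m = 3.06 km × 2790/3310 = 2.58 km.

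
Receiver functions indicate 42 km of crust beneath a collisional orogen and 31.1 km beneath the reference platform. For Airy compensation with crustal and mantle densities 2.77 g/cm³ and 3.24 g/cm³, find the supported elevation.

Excess crust Δ = 42 km − 31.1 km = 10.9 km, split between elevation h and root r with h + r = Δ.
Airy balance ρ_c h = (ρ_m − ρ_c) r gives r = h ρ_c/(ρ_m − ρ_c), so h (1 + ρ_c/(ρ_m − ρ_c)) = Δ, i.e. h = Δ (ρ_m − ρ_c)/ρ_m.
h = 10.9 km × 0.47/3.24 = 1.58 km.

1.58 km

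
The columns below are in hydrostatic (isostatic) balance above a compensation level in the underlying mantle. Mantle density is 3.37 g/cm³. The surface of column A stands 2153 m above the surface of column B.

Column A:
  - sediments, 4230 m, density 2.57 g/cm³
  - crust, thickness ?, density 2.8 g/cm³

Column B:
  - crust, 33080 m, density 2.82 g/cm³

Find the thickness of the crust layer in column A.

38700 m

Take the compensation level at the base of the deeper column (depth z_c below the surface of column A) and equate Σ ρ_i t_i down to z_c; mantle fills any gap and the z_c terms cancel.
Column A: 4230×2.57 + x×2.8 + (z_c − 4230 − x)×3.37
Column B: 2153×0 + 33080×2.82 + (z_c − 2153 − 33080)×3.37
The z_c×3.37 term appears on both sides and cancels. Collect the known terms of each column as K = Σ(ρt)_known − 3.37 × (depth of known layers): K_A = 10871.1 − 3.37×4230 = −3384; K_B = 93285.6 − 3.37×(2153 + 33080) = −25449.61.
Balance: K_A − x×(3.37 − 2.8) = K_B, so x = (K_A − K_B)/(3.37 − 2.8) = 22065.6/0.57 = 38700 m.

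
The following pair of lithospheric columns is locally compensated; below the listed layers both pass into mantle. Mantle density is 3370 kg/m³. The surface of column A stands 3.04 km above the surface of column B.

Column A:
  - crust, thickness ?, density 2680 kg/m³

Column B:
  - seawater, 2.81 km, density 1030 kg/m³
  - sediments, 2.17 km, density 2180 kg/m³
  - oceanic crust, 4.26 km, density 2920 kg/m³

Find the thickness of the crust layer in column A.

Take the compensation level at the base of the deeper column (depth z_c below the surface of column A) and equate Σ ρ_i t_i down to z_c; mantle fills any gap and the z_c terms cancel.
Column A: x×2680 + (z_c − 0 − x)×3370
Column B: 3.04×0 + 2.81×1030 + 2.17×2180 + 4.26×2920 + (z_c − 3.04 − 9.24)×3370
The z_c×3370 term appears on both sides and cancels. Collect the known terms of each column as K = Σ(ρt)_known − 3370 × (depth of known layers): K_A = 0 − 3370×0 = 0; K_B = 20064.1 − 3370×(3.04 + 9.24) = −21319.5.
Balance: K_A − x×(3370 − 2680) = K_B, so x = (K_A − K_B)/(3370 − 2680) = 21319.5/690 = 30.9 km.

30.9 km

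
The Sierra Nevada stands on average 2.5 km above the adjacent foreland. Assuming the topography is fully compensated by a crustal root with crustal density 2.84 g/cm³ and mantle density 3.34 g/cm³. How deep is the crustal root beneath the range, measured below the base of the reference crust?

For local isostatic compensation: the weight of the topography is balanced by the buoyancy of the root, ρ_c h = (ρ_m − ρ_c) r.
r = h · ρ_c / (ρ_m − ρ_c) = 2.5 km × 2.84 / (3.34 − 2.84) = 14.2 km.

14.2 km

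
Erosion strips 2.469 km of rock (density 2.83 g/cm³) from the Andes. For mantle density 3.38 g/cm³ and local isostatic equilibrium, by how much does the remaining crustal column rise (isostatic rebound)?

2.07 km

Unloading: uplift u = e ρ_c/ρ_m = 2.469 km × 2.83/3.38 = 2.07 km.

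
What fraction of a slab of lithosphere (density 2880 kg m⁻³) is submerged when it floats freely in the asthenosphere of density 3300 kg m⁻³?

Submerged fraction = ρ_obj/ρ_fluid = 2880/3300 = 87.3%.

87.3%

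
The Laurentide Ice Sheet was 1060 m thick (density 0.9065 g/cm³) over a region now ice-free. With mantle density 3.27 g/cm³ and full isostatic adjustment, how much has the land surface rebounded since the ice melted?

294 m

Removing the load lets mantle flow back in; uplift u satisfies ρ_ice t = ρ_m u.
u = t ρ_ice/ρ_m = 1060 m × 0.9065/3.27 = 294 m.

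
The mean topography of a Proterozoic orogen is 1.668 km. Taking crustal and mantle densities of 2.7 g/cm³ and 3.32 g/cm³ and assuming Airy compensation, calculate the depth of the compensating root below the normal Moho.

Balancing pressure at the compensation depth: the weight of the topography is balanced by the buoyancy of the root, ρ_c h = (ρ_m − ρ_c) r.
r = h · ρ_c / (ρ_m − ρ_c) = 1.668 km × 2.7 / (3.32 − 2.7) = 7.26 km.

7.26 km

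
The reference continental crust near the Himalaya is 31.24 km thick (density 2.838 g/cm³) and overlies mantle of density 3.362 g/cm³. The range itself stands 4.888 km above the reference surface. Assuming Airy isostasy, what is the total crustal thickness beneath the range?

Root depth r = h ρ_c / (ρ_m − ρ_c) = 4.888 km × 2.838 / 0.524 = 26.47 km.
Total thickness = T + h + r = 31.24 km + 4.888 km + 26.47 km = 62.6 km.

62.6 km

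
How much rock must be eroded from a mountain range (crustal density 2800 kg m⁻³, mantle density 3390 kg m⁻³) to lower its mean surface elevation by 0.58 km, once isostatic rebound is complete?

3.33 km

Net drop Δ = e − u = e − e ρ_c/ρ_m = e (ρ_m − ρ_c)/ρ_m.
e = Δ ρ_m/(ρ_m − ρ_c) = 0.58 km × 3390/590 = 3.33 km.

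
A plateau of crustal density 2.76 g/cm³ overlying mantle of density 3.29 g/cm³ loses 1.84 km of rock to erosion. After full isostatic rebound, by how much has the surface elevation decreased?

Rebound u = e ρ_c/ρ_m = 1.84 km × 2.76/3.29 = 1.544 km.
Net surface drop = e − u = 1.84 km − 1.544 km = e (ρ_m − ρ_c)/ρ_m = 0.296 km.

0.296 km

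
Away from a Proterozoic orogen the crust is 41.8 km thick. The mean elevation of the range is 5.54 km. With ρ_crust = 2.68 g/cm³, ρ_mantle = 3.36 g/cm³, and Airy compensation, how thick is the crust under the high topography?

Root depth r = h ρ_c / (ρ_m − ρ_c) = 5.54 km × 2.68 / 0.68 = 21.83 km.
Total thickness = T + h + r = 41.8 km + 5.54 km + 21.83 km = 69.2 km.

69.2 km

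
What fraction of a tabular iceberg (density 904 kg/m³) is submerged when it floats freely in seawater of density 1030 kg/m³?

Submerged fraction = ρ_obj/ρ_fluid = 904/1030 = 0.878.

0.878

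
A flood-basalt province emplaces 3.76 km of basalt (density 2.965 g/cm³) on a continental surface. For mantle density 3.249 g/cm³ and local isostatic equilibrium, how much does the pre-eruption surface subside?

3.43 km

Subaerial loading: s = t ρ_load / ρ_m.
s = 3.76 km × 2.965/3.249 = 3.43 km.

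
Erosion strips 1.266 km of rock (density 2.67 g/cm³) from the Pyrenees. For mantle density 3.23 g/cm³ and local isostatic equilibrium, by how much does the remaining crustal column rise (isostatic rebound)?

Unloading: uplift u = e ρ_c/ρ_m = 1.266 km × 2.67/3.23 = 1.05 km.

1.05 km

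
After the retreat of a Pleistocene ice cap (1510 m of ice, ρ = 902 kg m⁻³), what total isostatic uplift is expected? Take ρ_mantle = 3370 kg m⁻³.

Removing the load lets mantle flow back in; uplift u satisfies ρ_ice t = ρ_m u.
u = t ρ_ice/ρ_m = 1510 m × 902/3370 = 404 m.

404 m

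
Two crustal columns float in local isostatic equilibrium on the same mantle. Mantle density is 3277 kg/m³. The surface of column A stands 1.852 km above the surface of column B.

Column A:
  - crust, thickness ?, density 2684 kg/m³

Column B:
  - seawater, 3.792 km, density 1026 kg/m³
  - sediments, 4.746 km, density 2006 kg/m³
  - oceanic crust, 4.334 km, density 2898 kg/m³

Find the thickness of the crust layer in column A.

Take the compensation level at the base of the deeper column (depth z_c below the surface of column A) and equate Σ ρ_i t_i down to z_c; mantle fills any gap and the z_c terms cancel.
Column A: x×2684 + (z_c − 0 − x)×3277
Column B: 1.852×0 + 3.792×1026 + 4.746×2006 + 4.334×2898 + (z_c − 1.852 − 12.872)×3277
The z_c×3277 term appears on both sides and cancels. Collect the known terms of each column as K = Σ(ρt)_known − 3277 × (depth of known layers): K_A = 0 − 3277×0 = 0; K_B = 25971 − 3277×(1.852 + 12.872) = −22279.548.
Balance: K_A − x×(3277 − 2684) = K_B, so x = (K_A − K_B)/(3277 − 2684) = 22279.5/593 = 37.6 km.

37.6 km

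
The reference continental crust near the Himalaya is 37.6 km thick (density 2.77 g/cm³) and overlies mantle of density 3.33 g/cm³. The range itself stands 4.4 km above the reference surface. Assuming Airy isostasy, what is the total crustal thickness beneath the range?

63.8 km

Root depth r = h ρ_c / (ρ_m − ρ_c) = 4.4 km × 2.77 / 0.56 = 21.76 km.
Total thickness = T + h + r = 37.6 km + 4.4 km + 21.76 km = 63.8 km.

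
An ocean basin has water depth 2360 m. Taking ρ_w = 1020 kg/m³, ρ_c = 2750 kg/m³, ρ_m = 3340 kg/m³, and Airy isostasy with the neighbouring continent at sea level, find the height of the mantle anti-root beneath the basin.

6920 m

By Archimedes' principle applied to the lithosphere: replacing crust with seawater at the top is compensated by replacing crust with mantle at the base: d (ρ_c − ρ_w) = a (ρ_m − ρ_c).
a = d (ρ_c − ρ_w)/(ρ_m − ρ_c) = 2360 m × 1730/590 = 6920 m.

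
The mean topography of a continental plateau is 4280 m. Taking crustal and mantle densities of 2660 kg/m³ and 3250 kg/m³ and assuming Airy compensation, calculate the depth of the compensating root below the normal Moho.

By Archimedes' principle applied to the lithosphere: the weight of the topography is balanced by the buoyancy of the root, ρ_c h = (ρ_m − ρ_c) r.
r = h · ρ_c / (ρ_m − ρ_c) = 4280 m × 2660 / (3250 − 2660) = 19300 m.

19300 m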